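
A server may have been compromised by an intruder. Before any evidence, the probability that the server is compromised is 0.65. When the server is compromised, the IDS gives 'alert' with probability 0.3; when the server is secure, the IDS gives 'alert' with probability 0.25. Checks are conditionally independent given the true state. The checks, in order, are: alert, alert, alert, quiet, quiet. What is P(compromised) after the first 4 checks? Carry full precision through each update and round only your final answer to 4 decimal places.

After 'alert': P(compromised) = 0.3·0.6500 / (0.3·0.6500 + 0.25·0.3500) ≈ 0.6903
After 'alert': P(compromised) = 0.3·0.6903 / (0.3·0.6903 + 0.25·0.3097) ≈ 0.7278
After 'alert': P(compromised) = 0.3·0.7278 / (0.3·0.7278 + 0.25·0.2722) ≈ 0.7624
After 'quiet': P(compromised) = 0.7·0.7624 / (0.7·0.7624 + 0.75·0.2376) ≈ 0.7497

0.7497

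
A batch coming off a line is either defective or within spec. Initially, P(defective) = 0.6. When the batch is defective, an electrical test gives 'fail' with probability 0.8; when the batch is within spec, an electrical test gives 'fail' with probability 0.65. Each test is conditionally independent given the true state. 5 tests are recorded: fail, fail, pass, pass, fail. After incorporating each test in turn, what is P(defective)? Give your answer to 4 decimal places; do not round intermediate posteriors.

Apply Bayes' rule sequentially, carrying P(defective) forward.
After 'fail': P(defective) = 0.8·0.6000 / (0.8·0.6000 + 0.65·0.4000) ≈ 0.6486
After 'fail': P(defective) = 0.8·0.6486 / (0.8·0.6486 + 0.65·0.3514) ≈ 0.6944
After 'pass': P(defective) = 0.2·0.6944 / (0.2·0.6944 + 0.35·0.3056) ≈ 0.5649
After 'pass': P(defective) = 0.2·0.5649 / (0.2·0.5649 + 0.35·0.4351) ≈ 0.4259
After 'fail': P(defective) = 0.8·0.4259 / (0.8·0.4259 + 0.65·0.5741) ≈ 0.4773

0.4773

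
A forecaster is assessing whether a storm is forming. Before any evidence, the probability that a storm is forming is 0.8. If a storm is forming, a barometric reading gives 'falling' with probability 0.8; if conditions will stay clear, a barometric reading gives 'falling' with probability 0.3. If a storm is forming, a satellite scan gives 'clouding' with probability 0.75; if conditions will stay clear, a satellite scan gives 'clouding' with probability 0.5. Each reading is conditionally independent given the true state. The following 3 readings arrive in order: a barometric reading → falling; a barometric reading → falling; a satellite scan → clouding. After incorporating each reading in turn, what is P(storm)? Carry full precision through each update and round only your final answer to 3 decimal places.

After a barometric reading='falling': P(storm) = 0.8·0.8000 / (0.8·0.8000 + 0.3·0.2000) ≈ 0.9143
After a barometric reading='falling': P(storm) = 0.8·0.9143 / (0.8·0.9143 + 0.3·0.0857) ≈ 0.9660
After a satellite scan='clouding': P(storm) = 0.75·0.9660 / (0.75·0.9660 + 0.5·0.0340) ≈ 0.9771

0.977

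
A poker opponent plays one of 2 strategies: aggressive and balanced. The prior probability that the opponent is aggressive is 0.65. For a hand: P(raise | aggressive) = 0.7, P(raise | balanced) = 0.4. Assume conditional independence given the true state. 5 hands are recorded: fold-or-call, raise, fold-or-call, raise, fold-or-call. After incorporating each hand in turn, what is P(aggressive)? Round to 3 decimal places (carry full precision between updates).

0.416

After 'fold-or-call': P(aggressive) = 0.3·0.6500 / (0.3·0.6500 + 0.6·0.3500) ≈ 0.4815
After 'raise': P(aggressive) = 0.7·0.4815 / (0.7·0.4815 + 0.4·0.5185) ≈ 0.6190
After 'fold-or-call': P(aggressive) = 0.3·0.6190 / (0.3·0.6190 + 0.6·0.3810) ≈ 0.4483
After 'raise': P(aggressive) = 0.7·0.4483 / (0.7·0.4483 + 0.4·0.5517) ≈ 0.5871
After 'fold-or-call': P(aggressive) = 0.3·0.5871 / (0.3·0.5871 + 0.6·0.4129) ≈ 0.4155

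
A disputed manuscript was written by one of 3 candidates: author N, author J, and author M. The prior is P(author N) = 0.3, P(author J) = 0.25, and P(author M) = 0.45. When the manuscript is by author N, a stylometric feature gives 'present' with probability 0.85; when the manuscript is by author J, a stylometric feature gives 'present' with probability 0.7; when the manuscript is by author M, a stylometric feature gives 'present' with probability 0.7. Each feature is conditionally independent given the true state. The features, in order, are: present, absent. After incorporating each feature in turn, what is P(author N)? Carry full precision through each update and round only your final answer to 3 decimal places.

0.206

After 'present': normaliser = 0.85·0.3000 + 0.7·0.2500 + 0.7·0.4500; P(author N) ≈ 0.3423, P(author J) ≈ 0.2349, P(author M) ≈ 0.4228
After 'absent': normaliser = 0.15·0.3423 + 0.3·0.2349 + 0.3·0.4228; P(author N) ≈ 0.2065, P(author J) ≈ 0.2834, P(author M) ≈ 0.5101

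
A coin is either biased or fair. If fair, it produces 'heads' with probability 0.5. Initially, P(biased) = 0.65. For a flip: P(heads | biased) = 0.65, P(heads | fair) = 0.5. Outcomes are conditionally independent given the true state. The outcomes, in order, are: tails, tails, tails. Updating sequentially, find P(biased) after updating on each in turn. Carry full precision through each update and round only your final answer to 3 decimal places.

After 'tails': P(biased) = 0.35·0.6500 / (0.35·0.6500 + 0.5·0.3500) ≈ 0.5652
After 'tails': P(biased) = 0.35·0.5652 / (0.35·0.5652 + 0.5·0.4348) ≈ 0.4764
After 'tails': P(biased) = 0.35·0.4764 / (0.35·0.4764 + 0.5·0.5236) ≈ 0.3891

0.389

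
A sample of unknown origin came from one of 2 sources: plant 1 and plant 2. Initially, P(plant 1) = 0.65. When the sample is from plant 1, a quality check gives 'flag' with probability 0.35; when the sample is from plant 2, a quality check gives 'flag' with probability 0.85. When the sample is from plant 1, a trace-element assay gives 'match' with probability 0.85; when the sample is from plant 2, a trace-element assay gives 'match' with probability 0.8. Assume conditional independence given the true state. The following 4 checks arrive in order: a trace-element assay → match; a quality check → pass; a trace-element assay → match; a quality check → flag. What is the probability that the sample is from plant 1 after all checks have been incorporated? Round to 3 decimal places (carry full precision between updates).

After a trace-element assay='match': P(plant 1) = 0.85·0.6500 / (0.85·0.6500 + 0.8·0.3500) ≈ 0.6637
After a quality check='pass': P(plant 1) = 0.65·0.6637 / (0.65·0.6637 + 0.15·0.3363) ≈ 0.8953
After a trace-element assay='match': P(plant 1) = 0.85·0.8953 / (0.85·0.8953 + 0.8·0.1047) ≈ 0.9008
After a quality check='flag': P(plant 1) = 0.35·0.9008 / (0.35·0.9008 + 0.85·0.0992) ≈ 0.7891

0.789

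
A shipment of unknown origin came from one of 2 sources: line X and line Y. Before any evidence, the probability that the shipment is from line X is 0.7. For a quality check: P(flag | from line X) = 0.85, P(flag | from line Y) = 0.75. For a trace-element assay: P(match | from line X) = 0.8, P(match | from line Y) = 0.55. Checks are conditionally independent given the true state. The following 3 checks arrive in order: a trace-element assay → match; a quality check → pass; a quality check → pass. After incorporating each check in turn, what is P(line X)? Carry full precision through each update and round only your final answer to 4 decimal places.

Apply Bayes' rule sequentially, carrying P(line X) forward.
After a trace-element assay='match': P(line X) = 0.8·0.7000 / (0.8·0.7000 + 0.55·0.3000) ≈ 0.7724
After a quality check='pass': P(line X) = 0.15·0.7724 / (0.15·0.7724 + 0.25·0.2276) ≈ 0.6707
After a quality check='pass': P(line X) = 0.15·0.6707 / (0.15·0.6707 + 0.25·0.3293) ≈ 0.5499

0.5499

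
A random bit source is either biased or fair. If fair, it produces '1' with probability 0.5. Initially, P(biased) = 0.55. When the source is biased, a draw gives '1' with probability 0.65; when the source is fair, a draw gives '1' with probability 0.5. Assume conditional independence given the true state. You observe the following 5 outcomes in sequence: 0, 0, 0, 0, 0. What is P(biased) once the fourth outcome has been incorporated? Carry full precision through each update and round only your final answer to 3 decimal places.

0.227

After '0': P(biased) = 0.35·0.5500 / (0.35·0.5500 + 0.5·0.4500) ≈ 0.4611
After '0': P(biased) = 0.35·0.4611 / (0.35·0.4611 + 0.5·0.5389) ≈ 0.3746
After '0': P(biased) = 0.35·0.3746 / (0.35·0.3746 + 0.5·0.6254) ≈ 0.2954
After '0': P(biased) = 0.35·0.2954 / (0.35·0.2954 + 0.5·0.7046) ≈ 0.2269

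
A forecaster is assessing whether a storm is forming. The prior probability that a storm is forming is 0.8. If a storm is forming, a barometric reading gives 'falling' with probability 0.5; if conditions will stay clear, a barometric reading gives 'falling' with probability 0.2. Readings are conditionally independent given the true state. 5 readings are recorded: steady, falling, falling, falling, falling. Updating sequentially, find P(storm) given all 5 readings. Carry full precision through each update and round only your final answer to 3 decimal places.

After 'steady': P(storm) = 0.5·0.8000 / (0.5·0.8000 + 0.8·0.2000) ≈ 0.7143
After 'falling': P(storm) = 0.5·0.7143 / (0.5·0.7143 + 0.2·0.2857) ≈ 0.8621
After 'falling': P(storm) = 0.5·0.8621 / (0.5·0.8621 + 0.2·0.1379) ≈ 0.9398
After 'falling': P(storm) = 0.5·0.9398 / (0.5·0.9398 + 0.2·0.0602) ≈ 0.9750
After 'falling': P(storm) = 0.5·0.9750 / (0.5·0.9750 + 0.2·0.0250) ≈ 0.9899

0.990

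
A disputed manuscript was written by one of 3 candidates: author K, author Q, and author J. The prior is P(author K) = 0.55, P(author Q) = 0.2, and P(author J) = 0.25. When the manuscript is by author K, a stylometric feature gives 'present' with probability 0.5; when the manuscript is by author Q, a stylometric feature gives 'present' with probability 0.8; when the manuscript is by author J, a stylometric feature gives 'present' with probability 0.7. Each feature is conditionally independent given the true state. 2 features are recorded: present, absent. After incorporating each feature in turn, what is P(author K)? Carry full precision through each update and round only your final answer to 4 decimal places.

After 'present': normaliser = 0.5·0.5500 + 0.8·0.2000 + 0.7·0.2500; P(author K) ≈ 0.4508, P(author Q) ≈ 0.2623, P(author J) ≈ 0.2869
After 'absent': normaliser = 0.5·0.4508 + 0.2·0.2623 + 0.3·0.2869; P(author K) ≈ 0.6194, P(author Q) ≈ 0.1441, P(author J) ≈ 0.2365

0.6194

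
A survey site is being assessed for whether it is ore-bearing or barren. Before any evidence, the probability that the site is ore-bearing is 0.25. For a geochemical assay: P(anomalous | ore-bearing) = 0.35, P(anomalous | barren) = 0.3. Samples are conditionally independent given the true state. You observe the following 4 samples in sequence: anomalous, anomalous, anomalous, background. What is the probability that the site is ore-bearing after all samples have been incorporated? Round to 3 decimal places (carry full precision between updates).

Apply Bayes' rule sequentially, carrying P(ore) forward.
After 'anomalous': P(ore) = 0.35·0.2500 / (0.35·0.2500 + 0.3·0.7500) ≈ 0.2800
After 'anomalous': P(ore) = 0.35·0.2800 / (0.35·0.2800 + 0.3·0.7200) ≈ 0.3121
After 'anomalous': P(ore) = 0.35·0.3121 / (0.35·0.3121 + 0.3·0.6879) ≈ 0.3461
After 'background': P(ore) = 0.65·0.3461 / (0.65·0.3461 + 0.7·0.6539) ≈ 0.3295

0.330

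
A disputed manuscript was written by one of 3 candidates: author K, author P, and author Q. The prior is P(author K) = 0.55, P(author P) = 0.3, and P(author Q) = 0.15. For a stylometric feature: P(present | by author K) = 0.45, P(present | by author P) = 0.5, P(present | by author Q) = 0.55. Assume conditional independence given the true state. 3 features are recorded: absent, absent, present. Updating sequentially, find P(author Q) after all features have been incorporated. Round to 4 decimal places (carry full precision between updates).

0.1294

After 'absent': normaliser = 0.55·0.5500 + 0.5·0.3000 + 0.45·0.1500; P(author K) ≈ 0.5817, P(author P) ≈ 0.2885, P(author Q) ≈ 0.1298
After 'absent': normaliser = 0.55·0.5817 + 0.5·0.2885 + 0.45·0.1298; P(author K) ≈ 0.6122, P(author P) ≈ 0.2760, P(author Q) ≈ 0.1118
After 'present': normaliser = 0.45·0.6122 + 0.5·0.2760 + 0.55·0.1118; P(author K) ≈ 0.5800, P(author P) ≈ 0.2905, P(author Q) ≈ 0.1294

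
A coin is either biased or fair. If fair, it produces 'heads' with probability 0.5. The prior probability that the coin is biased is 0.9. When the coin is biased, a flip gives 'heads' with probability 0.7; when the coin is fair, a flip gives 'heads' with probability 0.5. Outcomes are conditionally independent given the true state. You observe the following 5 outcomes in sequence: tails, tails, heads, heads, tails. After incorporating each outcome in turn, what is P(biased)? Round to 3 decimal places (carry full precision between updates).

After 'tails': P(biased) = 0.3·0.9000 / (0.3·0.9000 + 0.5·0.1000) ≈ 0.8438
After 'tails': P(biased) = 0.3·0.8438 / (0.3·0.8438 + 0.5·0.1562) ≈ 0.7642
After 'heads': P(biased) = 0.7·0.7642 / (0.7·0.7642 + 0.5·0.2358) ≈ 0.8194
After 'heads': P(biased) = 0.7·0.8194 / (0.7·0.8194 + 0.5·0.1806) ≈ 0.8640
After 'tails': P(biased) = 0.3·0.8640 / (0.3·0.8640 + 0.5·0.1360) ≈ 0.7921

0.792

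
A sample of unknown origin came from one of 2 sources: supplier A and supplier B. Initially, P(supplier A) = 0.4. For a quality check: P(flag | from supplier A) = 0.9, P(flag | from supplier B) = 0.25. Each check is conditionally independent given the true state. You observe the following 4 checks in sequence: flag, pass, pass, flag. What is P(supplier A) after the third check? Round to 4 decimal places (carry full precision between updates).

After 'flag': P(supplier A) = 0.9·0.4000 / (0.9·0.4000 + 0.25·0.6000) ≈ 0.7059
After 'pass': P(supplier A) = 0.1·0.7059 / (0.1·0.7059 + 0.75·0.2941) ≈ 0.2424
After 'pass': P(supplier A) = 0.1·0.2424 / (0.1·0.2424 + 0.75·0.7576) ≈ 0.0409

0.0409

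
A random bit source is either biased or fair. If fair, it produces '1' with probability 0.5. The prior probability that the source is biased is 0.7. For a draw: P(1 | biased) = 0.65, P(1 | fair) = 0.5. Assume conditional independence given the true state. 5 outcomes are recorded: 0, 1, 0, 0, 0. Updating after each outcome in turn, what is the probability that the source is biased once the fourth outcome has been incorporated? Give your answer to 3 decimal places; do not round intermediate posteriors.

Each posterior becomes the prior for the next update.
After '0': P(biased) = 0.35·0.7000 / (0.35·0.7000 + 0.5·0.3000) ≈ 0.6203
After '1': P(biased) = 0.65·0.6203 / (0.65·0.6203 + 0.5·0.3797) ≈ 0.6798
After '0': P(biased) = 0.35·0.6798 / (0.35·0.6798 + 0.5·0.3202) ≈ 0.5978
After '0': P(biased) = 0.35·0.5978 / (0.35·0.5978 + 0.5·0.4022) ≈ 0.5099

0.510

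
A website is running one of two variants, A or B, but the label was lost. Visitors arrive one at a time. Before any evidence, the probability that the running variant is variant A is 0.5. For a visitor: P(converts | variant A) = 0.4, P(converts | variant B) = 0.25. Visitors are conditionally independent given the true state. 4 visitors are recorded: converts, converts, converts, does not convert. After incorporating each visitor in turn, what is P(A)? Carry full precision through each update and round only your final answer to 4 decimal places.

After 'converts': P(A) = 0.4·0.5000 / (0.4·0.5000 + 0.25·0.5000) ≈ 0.6154
After 'converts': P(A) = 0.4·0.6154 / (0.4·0.6154 + 0.25·0.3846) ≈ 0.7191
After 'converts': P(A) = 0.4·0.7191 / (0.4·0.7191 + 0.25·0.2809) ≈ 0.8038
After 'does not convert': P(A) = 0.6·0.8038 / (0.6·0.8038 + 0.75·0.1962) ≈ 0.7662

0.7662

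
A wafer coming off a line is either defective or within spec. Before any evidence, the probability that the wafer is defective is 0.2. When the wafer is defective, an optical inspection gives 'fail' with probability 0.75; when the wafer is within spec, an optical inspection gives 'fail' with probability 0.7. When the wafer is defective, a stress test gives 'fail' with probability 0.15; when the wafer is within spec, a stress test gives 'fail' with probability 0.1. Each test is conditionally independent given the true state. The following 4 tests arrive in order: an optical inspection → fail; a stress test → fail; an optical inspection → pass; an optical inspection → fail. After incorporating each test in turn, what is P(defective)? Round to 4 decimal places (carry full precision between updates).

After an optical inspection='fail': P(defective) = 0.75·0.2000 / (0.75·0.2000 + 0.7·0.8000) ≈ 0.2113
After a stress test='fail': P(defective) = 0.15·0.2113 / (0.15·0.2113 + 0.1·0.7887) ≈ 0.2866
After an optical inspection='pass': P(defective) = 0.25·0.2866 / (0.25·0.2866 + 0.3·0.7134) ≈ 0.2508
After an optical inspection='fail': P(defective) = 0.75·0.2508 / (0.75·0.2508 + 0.7·0.7492) ≈ 0.2640

0.2640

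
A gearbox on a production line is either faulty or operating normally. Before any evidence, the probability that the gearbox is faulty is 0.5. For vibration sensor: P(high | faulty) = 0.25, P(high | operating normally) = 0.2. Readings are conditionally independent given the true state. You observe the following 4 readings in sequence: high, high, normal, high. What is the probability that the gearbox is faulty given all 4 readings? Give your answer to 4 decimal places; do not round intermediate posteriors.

0.6468

After 'high': P(faulty) = 0.25·0.5000 / (0.25·0.5000 + 0.2·0.5000) ≈ 0.5556
After 'high': P(faulty) = 0.25·0.5556 / (0.25·0.5556 + 0.2·0.4444) ≈ 0.6098
After 'normal': P(faulty) = 0.75·0.6098 / (0.75·0.6098 + 0.8·0.3902) ≈ 0.5943
After 'high': P(faulty) = 0.25·0.5943 / (0.25·0.5943 + 0.2·0.4057) ≈ 0.6468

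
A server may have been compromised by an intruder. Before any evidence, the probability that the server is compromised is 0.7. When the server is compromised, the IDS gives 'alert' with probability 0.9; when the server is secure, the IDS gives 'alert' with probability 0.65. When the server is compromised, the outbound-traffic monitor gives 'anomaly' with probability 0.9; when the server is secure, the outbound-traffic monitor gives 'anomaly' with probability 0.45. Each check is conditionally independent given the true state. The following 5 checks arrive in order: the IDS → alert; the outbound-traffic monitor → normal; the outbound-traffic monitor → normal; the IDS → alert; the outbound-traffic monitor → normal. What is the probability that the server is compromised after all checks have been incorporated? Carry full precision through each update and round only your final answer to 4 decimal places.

0.0262

After the IDS='alert': P(compromised) = 0.9·0.7000 / (0.9·0.7000 + 0.65·0.3000) ≈ 0.7636
After the outbound-traffic monitor='normal': P(compromised) = 0.1·0.7636 / (0.1·0.7636 + 0.55·0.2364) ≈ 0.3700
After the outbound-traffic monitor='normal': P(compromised) = 0.1·0.3700 / (0.1·0.3700 + 0.55·0.6300) ≈ 0.0965
After the IDS='alert': P(compromised) = 0.9·0.0965 / (0.9·0.0965 + 0.65·0.9035) ≈ 0.1288
After the outbound-traffic monitor='normal': P(compromised) = 0.1·0.1288 / (0.1·0.1288 + 0.55·0.8712) ≈ 0.0262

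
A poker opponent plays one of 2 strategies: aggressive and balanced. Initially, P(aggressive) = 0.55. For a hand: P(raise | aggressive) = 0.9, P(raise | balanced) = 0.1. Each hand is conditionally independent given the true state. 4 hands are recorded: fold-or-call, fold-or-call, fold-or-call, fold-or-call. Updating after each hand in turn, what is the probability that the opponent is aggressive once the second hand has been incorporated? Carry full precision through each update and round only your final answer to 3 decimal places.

0.015

After 'fold-or-call': P(aggressive) = 0.1·0.5500 / (0.1·0.5500 + 0.9·0.4500) ≈ 0.1196
After 'fold-or-call': P(aggressive) = 0.1·0.1196 / (0.1·0.1196 + 0.9·0.8804) ≈ 0.0149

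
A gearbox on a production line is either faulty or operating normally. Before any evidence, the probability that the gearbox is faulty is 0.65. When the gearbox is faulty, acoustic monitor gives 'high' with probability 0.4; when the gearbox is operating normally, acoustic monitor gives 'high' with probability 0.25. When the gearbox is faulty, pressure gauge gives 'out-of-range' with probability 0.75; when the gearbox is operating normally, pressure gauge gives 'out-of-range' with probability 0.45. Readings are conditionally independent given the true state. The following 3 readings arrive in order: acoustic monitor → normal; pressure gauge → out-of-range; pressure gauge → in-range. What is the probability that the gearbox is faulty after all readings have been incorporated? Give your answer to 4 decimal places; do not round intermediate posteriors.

After acoustic monitor='normal': P(faulty) = 0.6·0.6500 / (0.6·0.6500 + 0.75·0.3500) ≈ 0.5977
After pressure gauge='out-of-range': P(faulty) = 0.75·0.5977 / (0.75·0.5977 + 0.45·0.4023) ≈ 0.7123
After pressure gauge='in-range': P(faulty) = 0.25·0.7123 / (0.25·0.7123 + 0.55·0.2877) ≈ 0.5295

0.5295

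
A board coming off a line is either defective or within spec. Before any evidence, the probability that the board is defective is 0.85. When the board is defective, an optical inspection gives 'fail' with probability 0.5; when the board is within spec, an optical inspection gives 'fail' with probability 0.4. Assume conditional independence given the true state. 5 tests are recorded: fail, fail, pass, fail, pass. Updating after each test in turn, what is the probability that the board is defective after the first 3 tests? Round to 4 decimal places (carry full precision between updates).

0.8806

After 'fail': P(defective) = 0.5·0.8500 / (0.5·0.8500 + 0.4·0.1500) ≈ 0.8763
After 'fail': P(defective) = 0.5·0.8763 / (0.5·0.8763 + 0.4·0.1237) ≈ 0.8985
After 'pass': P(defective) = 0.5·0.8985 / (0.5·0.8985 + 0.6·0.1015) ≈ 0.8806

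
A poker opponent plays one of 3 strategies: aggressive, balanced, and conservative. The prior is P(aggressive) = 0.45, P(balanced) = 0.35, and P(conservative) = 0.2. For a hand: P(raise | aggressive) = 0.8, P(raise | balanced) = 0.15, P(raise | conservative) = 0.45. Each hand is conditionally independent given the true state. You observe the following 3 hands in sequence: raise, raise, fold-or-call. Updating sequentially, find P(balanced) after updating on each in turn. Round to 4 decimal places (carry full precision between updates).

0.0773

Each posterior becomes the prior for the next update.
After 'raise': normaliser = 0.8·0.4500 + 0.15·0.3500 + 0.45·0.2000; P(aggressive) ≈ 0.7164, P(balanced) ≈ 0.1045, P(conservative) ≈ 0.1791
After 'raise': normaliser = 0.8·0.7164 + 0.15·0.1045 + 0.45·0.1791; P(aggressive) ≈ 0.8562, P(balanced) ≈ 0.0234, P(conservative) ≈ 0.1204
After 'fold-or-call': normaliser = 0.2·0.8562 + 0.85·0.0234 + 0.55·0.1204; P(aggressive) ≈ 0.6654, P(balanced) ≈ 0.0773, P(conservative) ≈ 0.2573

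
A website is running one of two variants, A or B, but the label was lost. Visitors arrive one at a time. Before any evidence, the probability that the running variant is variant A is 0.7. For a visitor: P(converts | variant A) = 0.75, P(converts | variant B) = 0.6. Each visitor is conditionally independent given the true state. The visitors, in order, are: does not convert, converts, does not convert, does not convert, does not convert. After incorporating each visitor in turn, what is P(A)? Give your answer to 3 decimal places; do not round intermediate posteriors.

After 'does not convert': P(A) = 0.25·0.7000 / (0.25·0.7000 + 0.4·0.3000) ≈ 0.5932
After 'converts': P(A) = 0.75·0.5932 / (0.75·0.5932 + 0.6·0.4068) ≈ 0.6458
After 'does not convert': P(A) = 0.25·0.6458 / (0.25·0.6458 + 0.4·0.3542) ≈ 0.5326
After 'does not convert': P(A) = 0.25·0.5326 / (0.25·0.5326 + 0.4·0.4674) ≈ 0.4159
After 'does not convert': P(A) = 0.25·0.4159 / (0.25·0.4159 + 0.4·0.5841) ≈ 0.3080

0.308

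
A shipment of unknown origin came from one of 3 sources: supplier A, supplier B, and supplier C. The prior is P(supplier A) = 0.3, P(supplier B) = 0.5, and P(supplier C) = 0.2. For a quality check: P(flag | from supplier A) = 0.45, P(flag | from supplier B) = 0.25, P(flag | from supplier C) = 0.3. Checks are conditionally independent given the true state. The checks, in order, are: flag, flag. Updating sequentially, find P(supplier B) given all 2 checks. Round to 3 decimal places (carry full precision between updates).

0.284

Apply Bayes' rule sequentially, carrying P(supplier B) forward.
After 'flag': normaliser = 0.45·0.3000 + 0.25·0.5000 + 0.3·0.2000; P(supplier A) ≈ 0.4219, P(supplier B) ≈ 0.3906, P(supplier C) ≈ 0.1875
After 'flag': normaliser = 0.45·0.4219 + 0.25·0.3906 + 0.3·0.1875; P(supplier A) ≈ 0.5523, P(supplier B) ≈ 0.2841, P(supplier C) ≈ 0.1636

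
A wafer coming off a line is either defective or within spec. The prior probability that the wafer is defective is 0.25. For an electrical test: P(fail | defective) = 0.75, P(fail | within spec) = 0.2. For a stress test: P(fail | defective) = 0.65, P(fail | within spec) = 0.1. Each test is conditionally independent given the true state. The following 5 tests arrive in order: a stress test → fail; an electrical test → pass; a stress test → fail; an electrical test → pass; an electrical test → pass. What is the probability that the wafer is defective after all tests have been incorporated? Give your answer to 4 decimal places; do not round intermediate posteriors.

0.3006

After a stress test='fail': P(defective) = 0.65·0.2500 / (0.65·0.2500 + 0.1·0.7500) ≈ 0.6842
After an electrical test='pass': P(defective) = 0.25·0.6842 / (0.25·0.6842 + 0.8·0.3158) ≈ 0.4037
After a stress test='fail': P(defective) = 0.65·0.4037 / (0.65·0.4037 + 0.1·0.5963) ≈ 0.8149
After an electrical test='pass': P(defective) = 0.25·0.8149 / (0.25·0.8149 + 0.8·0.1851) ≈ 0.5790
After an electrical test='pass': P(defective) = 0.25·0.5790 / (0.25·0.5790 + 0.8·0.4210) ≈ 0.3006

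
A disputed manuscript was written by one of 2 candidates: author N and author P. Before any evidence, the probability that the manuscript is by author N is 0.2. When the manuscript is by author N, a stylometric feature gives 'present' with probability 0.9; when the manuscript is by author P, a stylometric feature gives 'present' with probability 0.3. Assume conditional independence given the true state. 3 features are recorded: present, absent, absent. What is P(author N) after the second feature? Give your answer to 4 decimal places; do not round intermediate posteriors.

0.0968

After 'present': P(author N) = 0.9·0.2000 / (0.9·0.2000 + 0.3·0.8000) ≈ 0.4286
After 'absent': P(author N) = 0.1·0.4286 / (0.1·0.4286 + 0.7·0.5714) ≈ 0.0968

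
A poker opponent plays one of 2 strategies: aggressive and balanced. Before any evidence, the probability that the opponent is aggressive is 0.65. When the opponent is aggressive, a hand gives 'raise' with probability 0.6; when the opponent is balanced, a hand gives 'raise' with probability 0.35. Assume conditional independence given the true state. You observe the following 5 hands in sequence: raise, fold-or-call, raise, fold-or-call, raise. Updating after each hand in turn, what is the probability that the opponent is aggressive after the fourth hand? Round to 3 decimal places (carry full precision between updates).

0.674

After 'raise': P(aggressive) = 0.6·0.6500 / (0.6·0.6500 + 0.35·0.3500) ≈ 0.7610
After 'fold-or-call': P(aggressive) = 0.4·0.7610 / (0.4·0.7610 + 0.65·0.2390) ≈ 0.6621
After 'raise': P(aggressive) = 0.6·0.6621 / (0.6·0.6621 + 0.35·0.3379) ≈ 0.7706
After 'fold-or-call': P(aggressive) = 0.4·0.7706 / (0.4·0.7706 + 0.65·0.2294) ≈ 0.6739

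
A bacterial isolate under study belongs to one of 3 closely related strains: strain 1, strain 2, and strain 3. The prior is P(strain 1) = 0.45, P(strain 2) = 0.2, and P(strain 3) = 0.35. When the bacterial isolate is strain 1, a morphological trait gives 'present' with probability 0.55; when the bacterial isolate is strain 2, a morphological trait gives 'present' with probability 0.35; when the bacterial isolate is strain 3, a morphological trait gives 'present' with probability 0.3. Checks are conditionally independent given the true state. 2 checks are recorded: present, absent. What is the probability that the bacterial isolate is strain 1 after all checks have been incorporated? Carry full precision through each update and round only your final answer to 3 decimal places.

After 'present': normaliser = 0.55·0.4500 + 0.35·0.2000 + 0.3·0.3500; P(strain 1) ≈ 0.5858, P(strain 2) ≈ 0.1657, P(strain 3) ≈ 0.2485
After 'absent': normaliser = 0.45·0.5858 + 0.65·0.1657 + 0.7·0.2485; P(strain 1) ≈ 0.4835, P(strain 2) ≈ 0.1975, P(strain 3) ≈ 0.3190

0.483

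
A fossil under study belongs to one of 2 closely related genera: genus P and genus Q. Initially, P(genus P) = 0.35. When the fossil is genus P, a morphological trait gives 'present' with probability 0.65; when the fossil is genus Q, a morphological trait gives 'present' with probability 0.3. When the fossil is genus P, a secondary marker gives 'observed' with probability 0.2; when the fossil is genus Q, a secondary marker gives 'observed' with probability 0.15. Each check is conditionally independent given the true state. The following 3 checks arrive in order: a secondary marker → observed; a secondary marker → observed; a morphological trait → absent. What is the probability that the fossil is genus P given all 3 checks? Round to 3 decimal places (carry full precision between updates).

0.324

After a secondary marker='observed': P(genus P) = 0.2·0.3500 / (0.2·0.3500 + 0.15·0.6500) ≈ 0.4179
After a secondary marker='observed': P(genus P) = 0.2·0.4179 / (0.2·0.4179 + 0.15·0.5821) ≈ 0.4891
After a morphological trait='absent': P(genus P) = 0.35·0.4891 / (0.35·0.4891 + 0.7·0.5109) ≈ 0.3237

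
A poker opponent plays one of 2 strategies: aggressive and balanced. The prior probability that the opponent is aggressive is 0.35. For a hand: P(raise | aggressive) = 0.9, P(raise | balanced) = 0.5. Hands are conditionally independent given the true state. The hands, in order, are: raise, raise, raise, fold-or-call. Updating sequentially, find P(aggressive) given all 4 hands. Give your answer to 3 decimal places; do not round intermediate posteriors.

Apply Bayes' rule sequentially, carrying P(aggressive) forward.
After 'raise': P(aggressive) = 0.9·0.3500 / (0.9·0.3500 + 0.5·0.6500) ≈ 0.4922
After 'raise': P(aggressive) = 0.9·0.4922 / (0.9·0.4922 + 0.5·0.5078) ≈ 0.6357
After 'raise': P(aggressive) = 0.9·0.6357 / (0.9·0.6357 + 0.5·0.3643) ≈ 0.7585
After 'fold-or-call': P(aggressive) = 0.1·0.7585 / (0.1·0.7585 + 0.5·0.2415) ≈ 0.3858

0.386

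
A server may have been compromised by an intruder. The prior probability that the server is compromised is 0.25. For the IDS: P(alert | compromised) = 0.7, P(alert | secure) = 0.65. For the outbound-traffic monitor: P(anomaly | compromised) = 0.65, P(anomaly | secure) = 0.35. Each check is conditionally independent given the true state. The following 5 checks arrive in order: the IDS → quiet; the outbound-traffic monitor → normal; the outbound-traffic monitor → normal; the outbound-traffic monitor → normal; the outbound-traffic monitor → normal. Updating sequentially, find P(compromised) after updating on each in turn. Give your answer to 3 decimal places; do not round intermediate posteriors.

After the IDS='quiet': P(compromised) = 0.3·0.2500 / (0.3·0.2500 + 0.35·0.7500) ≈ 0.2222
After the outbound-traffic monitor='normal': P(compromised) = 0.35·0.2222 / (0.35·0.2222 + 0.65·0.7778) ≈ 0.1333
After the outbound-traffic monitor='normal': P(compromised) = 0.35·0.1333 / (0.35·0.1333 + 0.65·0.8667) ≈ 0.0765
After the outbound-traffic monitor='normal': P(compromised) = 0.35·0.0765 / (0.35·0.0765 + 0.65·0.9235) ≈ 0.0427
After the outbound-traffic monitor='normal': P(compromised) = 0.35·0.0427 / (0.35·0.0427 + 0.65·0.9573) ≈ 0.0235

0.023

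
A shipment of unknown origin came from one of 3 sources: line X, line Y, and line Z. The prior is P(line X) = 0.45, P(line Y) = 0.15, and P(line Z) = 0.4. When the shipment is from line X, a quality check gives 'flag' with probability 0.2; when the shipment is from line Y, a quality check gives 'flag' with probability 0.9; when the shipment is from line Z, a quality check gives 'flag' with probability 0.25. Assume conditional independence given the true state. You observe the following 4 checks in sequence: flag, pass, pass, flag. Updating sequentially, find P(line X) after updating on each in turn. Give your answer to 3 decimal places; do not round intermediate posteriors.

After 'flag': normaliser = 0.2·0.4500 + 0.9·0.1500 + 0.25·0.4000; P(line X) ≈ 0.2769, P(line Y) ≈ 0.4154, P(line Z) ≈ 0.3077
After 'pass': normaliser = 0.8·0.2769 + 0.1·0.4154 + 0.75·0.3077; P(line X) ≈ 0.4486, P(line Y) ≈ 0.0841, P(line Z) ≈ 0.4673
After 'pass': normaliser = 0.8·0.4486 + 0.1·0.0841 + 0.75·0.4673; P(line X) ≈ 0.5000, P(line Y) ≈ 0.0117, P(line Z) ≈ 0.4883
After 'flag': normaliser = 0.2·0.5000 + 0.9·0.0117 + 0.25·0.4883; P(line X) ≈ 0.4299, P(line Y) ≈ 0.0453, P(line Z) ≈ 0.5248

0.430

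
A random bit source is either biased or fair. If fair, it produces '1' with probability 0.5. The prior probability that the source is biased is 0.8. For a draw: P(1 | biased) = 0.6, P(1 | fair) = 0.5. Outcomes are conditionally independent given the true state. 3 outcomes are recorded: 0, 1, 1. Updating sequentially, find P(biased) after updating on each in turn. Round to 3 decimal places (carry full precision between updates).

0.822

After '0': P(biased) = 0.4·0.8000 / (0.4·0.8000 + 0.5·0.2000) ≈ 0.7619
After '1': P(biased) = 0.6·0.7619 / (0.6·0.7619 + 0.5·0.2381) ≈ 0.7934
After '1': P(biased) = 0.6·0.7934 / (0.6·0.7934 + 0.5·0.2066) ≈ 0.8217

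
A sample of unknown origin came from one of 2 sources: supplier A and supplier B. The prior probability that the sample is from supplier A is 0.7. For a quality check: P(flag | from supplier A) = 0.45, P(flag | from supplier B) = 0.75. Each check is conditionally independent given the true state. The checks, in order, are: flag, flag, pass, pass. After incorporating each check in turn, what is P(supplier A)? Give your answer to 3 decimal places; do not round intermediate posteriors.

0.803

Apply Bayes' rule sequentially, carrying P(supplier A) forward.
After 'flag': P(supplier A) = 0.45·0.7000 / (0.45·0.7000 + 0.75·0.3000) ≈ 0.5833
After 'flag': P(supplier A) = 0.45·0.5833 / (0.45·0.5833 + 0.75·0.4167) ≈ 0.4565
After 'pass': P(supplier A) = 0.55·0.4565 / (0.55·0.4565 + 0.25·0.5435) ≈ 0.6489
After 'pass': P(supplier A) = 0.55·0.6489 / (0.55·0.6489 + 0.25·0.3511) ≈ 0.8026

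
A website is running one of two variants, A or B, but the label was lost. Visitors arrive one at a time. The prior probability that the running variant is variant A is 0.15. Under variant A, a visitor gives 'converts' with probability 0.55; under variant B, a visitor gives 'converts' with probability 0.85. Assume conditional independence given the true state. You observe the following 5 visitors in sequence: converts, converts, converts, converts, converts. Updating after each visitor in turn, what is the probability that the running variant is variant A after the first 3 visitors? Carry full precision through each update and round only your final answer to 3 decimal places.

0.046

After 'converts': P(A) = 0.55·0.1500 / (0.55·0.1500 + 0.85·0.8500) ≈ 0.1025
After 'converts': P(A) = 0.55·0.1025 / (0.55·0.1025 + 0.85·0.8975) ≈ 0.0688
After 'converts': P(A) = 0.55·0.0688 / (0.55·0.0688 + 0.85·0.9312) ≈ 0.0456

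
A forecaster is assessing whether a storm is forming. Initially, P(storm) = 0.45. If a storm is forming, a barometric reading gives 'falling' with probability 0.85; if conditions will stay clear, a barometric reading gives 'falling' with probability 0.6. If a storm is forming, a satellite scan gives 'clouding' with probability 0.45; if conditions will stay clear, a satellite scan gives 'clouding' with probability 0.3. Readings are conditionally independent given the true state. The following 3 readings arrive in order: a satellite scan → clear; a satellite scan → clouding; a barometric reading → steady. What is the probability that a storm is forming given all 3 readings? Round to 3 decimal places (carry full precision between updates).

After a satellite scan='clear': P(storm) = 0.55·0.4500 / (0.55·0.4500 + 0.7·0.5500) ≈ 0.3913
After a satellite scan='clouding': P(storm) = 0.45·0.3913 / (0.45·0.3913 + 0.3·0.6087) ≈ 0.4909
After a barometric reading='steady': P(storm) = 0.15·0.4909 / (0.15·0.4909 + 0.4·0.5091) ≈ 0.2656

0.266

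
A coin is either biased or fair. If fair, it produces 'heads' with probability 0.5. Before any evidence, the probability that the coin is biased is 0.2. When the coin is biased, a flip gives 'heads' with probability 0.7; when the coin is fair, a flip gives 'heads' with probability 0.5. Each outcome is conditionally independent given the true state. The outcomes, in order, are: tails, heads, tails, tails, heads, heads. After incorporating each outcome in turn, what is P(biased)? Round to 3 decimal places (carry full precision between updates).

After 'tails': P(biased) = 0.3·0.2000 / (0.3·0.2000 + 0.5·0.8000) ≈ 0.1304
After 'heads': P(biased) = 0.7·0.1304 / (0.7·0.1304 + 0.5·0.8696) ≈ 0.1736
After 'tails': P(biased) = 0.3·0.1736 / (0.3·0.1736 + 0.5·0.8264) ≈ 0.1119
After 'tails': P(biased) = 0.3·0.1119 / (0.3·0.1119 + 0.5·0.8881) ≈ 0.0703
After 'heads': P(biased) = 0.7·0.0703 / (0.7·0.0703 + 0.5·0.9297) ≈ 0.0957
After 'heads': P(biased) = 0.7·0.0957 / (0.7·0.0957 + 0.5·0.9043) ≈ 0.1291

0.129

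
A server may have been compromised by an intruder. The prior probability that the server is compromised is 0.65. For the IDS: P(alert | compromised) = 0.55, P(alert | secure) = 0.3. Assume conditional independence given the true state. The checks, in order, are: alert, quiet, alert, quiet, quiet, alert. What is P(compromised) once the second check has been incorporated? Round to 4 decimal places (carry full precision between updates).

0.6864

After 'alert': P(compromised) = 0.55·0.6500 / (0.55·0.6500 + 0.3·0.3500) ≈ 0.7730
After 'quiet': P(compromised) = 0.45·0.7730 / (0.45·0.7730 + 0.7·0.2270) ≈ 0.6864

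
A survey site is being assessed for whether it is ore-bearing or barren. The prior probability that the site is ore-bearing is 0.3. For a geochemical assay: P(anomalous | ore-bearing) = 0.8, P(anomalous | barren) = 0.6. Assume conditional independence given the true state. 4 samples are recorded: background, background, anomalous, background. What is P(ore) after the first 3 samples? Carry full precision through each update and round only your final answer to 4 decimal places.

After 'background': P(ore) = 0.2·0.3000 / (0.2·0.3000 + 0.4·0.7000) ≈ 0.1765
After 'background': P(ore) = 0.2·0.1765 / (0.2·0.1765 + 0.4·0.8235) ≈ 0.0968
After 'anomalous': P(ore) = 0.8·0.0968 / (0.8·0.0968 + 0.6·0.9032) ≈ 0.1250

0.1250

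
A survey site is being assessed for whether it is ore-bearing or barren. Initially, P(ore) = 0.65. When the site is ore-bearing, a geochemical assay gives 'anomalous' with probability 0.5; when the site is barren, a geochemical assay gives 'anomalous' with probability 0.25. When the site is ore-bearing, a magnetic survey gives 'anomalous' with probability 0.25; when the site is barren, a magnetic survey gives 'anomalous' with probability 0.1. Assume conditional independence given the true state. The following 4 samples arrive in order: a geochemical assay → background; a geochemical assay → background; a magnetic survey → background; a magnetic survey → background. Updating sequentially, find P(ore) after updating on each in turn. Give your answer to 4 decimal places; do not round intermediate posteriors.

After a geochemical assay='background': P(ore) = 0.5·0.6500 / (0.5·0.6500 + 0.75·0.3500) ≈ 0.5532
After a geochemical assay='background': P(ore) = 0.5·0.5532 / (0.5·0.5532 + 0.75·0.4468) ≈ 0.4522
After a magnetic survey='background': P(ore) = 0.75·0.4522 / (0.75·0.4522 + 0.9·0.5478) ≈ 0.4075
After a magnetic survey='background': P(ore) = 0.75·0.4075 / (0.75·0.4075 + 0.9·0.5925) ≈ 0.3643

0.3643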